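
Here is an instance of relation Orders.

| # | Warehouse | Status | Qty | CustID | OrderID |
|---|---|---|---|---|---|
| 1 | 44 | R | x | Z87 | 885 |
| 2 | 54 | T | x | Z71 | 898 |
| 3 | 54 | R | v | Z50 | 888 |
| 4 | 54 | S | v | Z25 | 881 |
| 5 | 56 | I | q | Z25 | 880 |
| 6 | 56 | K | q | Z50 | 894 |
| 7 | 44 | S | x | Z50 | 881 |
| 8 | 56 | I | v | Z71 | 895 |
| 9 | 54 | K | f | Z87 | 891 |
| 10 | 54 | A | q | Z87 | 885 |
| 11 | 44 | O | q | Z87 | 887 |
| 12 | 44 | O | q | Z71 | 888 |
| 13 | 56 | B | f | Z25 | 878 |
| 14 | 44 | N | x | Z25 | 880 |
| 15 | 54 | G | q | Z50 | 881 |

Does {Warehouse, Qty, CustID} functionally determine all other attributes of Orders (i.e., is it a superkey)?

Yes

All 15 rows have distinct {Warehouse, Qty, CustID} values, so {Warehouse, Qty, CustID} → (all attributes) holds and {Warehouse, Qty, CustID} is a superkey.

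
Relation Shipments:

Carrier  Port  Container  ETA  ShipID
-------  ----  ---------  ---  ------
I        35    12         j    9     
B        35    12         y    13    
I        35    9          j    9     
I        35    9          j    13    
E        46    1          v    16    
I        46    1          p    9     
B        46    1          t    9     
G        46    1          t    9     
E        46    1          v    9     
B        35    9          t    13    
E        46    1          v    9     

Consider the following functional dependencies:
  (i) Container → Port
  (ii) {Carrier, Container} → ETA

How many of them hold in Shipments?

(i) Container → Port: every LHS value maps to a single RHS value — holds.
(ii) {Carrier, Container} → ETA: every LHS value maps to a single RHS value — holds.
2 of the 2 dependencies hold.

2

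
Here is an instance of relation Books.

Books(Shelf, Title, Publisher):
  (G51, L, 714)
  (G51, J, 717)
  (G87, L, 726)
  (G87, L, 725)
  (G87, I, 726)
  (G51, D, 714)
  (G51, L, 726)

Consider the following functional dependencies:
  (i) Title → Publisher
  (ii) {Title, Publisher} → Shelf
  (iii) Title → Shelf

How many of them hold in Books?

(i) Title → Publisher: Title=L: 4 rows → Publisher takes values {714, 726, 725} — violation — fails.
(ii) {Title, Publisher} → Shelf: (Title=L, Publisher=726): 2 rows → Shelf takes values {G87, G51} — violation — fails.
(iii) Title → Shelf: Title=L: 4 rows → Shelf takes values {G51, G87} — violation — fails.
None of the 3 dependencies hold.

0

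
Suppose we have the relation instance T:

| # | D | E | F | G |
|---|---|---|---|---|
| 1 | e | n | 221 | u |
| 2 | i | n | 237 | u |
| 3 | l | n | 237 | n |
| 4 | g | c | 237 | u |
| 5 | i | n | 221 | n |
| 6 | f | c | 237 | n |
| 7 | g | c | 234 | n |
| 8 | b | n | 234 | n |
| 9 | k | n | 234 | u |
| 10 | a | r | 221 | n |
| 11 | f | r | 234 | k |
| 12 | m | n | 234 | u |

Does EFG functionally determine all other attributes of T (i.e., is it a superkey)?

No

Rows 9 and 12 have the same EFG value (E=n, F=234, G=u) but are distinct tuples, so EFG does not determine every attribute — not a superkey.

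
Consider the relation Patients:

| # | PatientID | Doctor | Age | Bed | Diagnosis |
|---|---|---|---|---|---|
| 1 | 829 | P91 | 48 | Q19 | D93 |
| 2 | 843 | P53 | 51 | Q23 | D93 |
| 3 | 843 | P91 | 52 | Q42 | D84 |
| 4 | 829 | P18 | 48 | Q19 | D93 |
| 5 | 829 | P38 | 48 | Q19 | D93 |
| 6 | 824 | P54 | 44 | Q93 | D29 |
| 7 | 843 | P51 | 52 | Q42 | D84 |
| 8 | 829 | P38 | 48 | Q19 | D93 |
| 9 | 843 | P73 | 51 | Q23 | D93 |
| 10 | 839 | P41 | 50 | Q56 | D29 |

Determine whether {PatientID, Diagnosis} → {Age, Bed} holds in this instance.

Yes

(PatientID=829, Diagnosis=D93): rows 1, 4, 5, 8 → {Age,Bed} = (48, Q19), (48, Q19), (48, Q19), (48, Q19) ✓
(PatientID=843, Diagnosis=D93): rows 2, 9 → {Age,Bed} = (51, Q23), (51, Q23) ✓
(PatientID=843, Diagnosis=D84): rows 3, 7 → {Age,Bed} = (52, Q42), (52, Q42) ✓
(PatientID=824, Diagnosis=D29): row 6 → {Age,Bed} = (44, Q93) ✓
(PatientID=839, Diagnosis=D29): row 10 → {Age,Bed} = (50, Q56) ✓
Every {PatientID, Diagnosis} value is associated with a single {Age, Bed} value, so {PatientID, Diagnosis} → {Age, Bed} holds.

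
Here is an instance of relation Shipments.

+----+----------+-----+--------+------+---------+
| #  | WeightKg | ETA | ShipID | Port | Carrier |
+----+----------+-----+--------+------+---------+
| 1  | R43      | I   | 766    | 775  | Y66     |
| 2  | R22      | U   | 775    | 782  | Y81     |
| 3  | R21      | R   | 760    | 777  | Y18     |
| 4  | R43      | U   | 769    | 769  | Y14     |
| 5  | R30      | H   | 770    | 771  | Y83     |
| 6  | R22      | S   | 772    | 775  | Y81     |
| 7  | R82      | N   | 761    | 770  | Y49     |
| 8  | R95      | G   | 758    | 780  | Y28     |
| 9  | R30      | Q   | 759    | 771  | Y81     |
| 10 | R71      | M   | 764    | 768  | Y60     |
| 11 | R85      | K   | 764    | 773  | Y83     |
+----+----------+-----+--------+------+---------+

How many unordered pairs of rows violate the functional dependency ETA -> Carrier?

ETA=U: violating pairs (2,4) — 1 pair.

1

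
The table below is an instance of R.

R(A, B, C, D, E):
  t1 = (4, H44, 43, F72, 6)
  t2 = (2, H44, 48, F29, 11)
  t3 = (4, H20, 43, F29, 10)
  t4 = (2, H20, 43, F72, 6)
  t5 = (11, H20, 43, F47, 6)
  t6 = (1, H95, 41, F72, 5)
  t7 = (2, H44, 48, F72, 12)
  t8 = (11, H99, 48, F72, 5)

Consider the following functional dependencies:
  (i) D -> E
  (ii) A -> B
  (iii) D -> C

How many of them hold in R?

0

(i) D -> E: D=F72: rows 1, 4, 6, 7, 8 → E takes values {6, 5, 12} — violation; D=F29: rows 2, 3 → E takes values {11, 10} — violation — fails.
(ii) A -> B: A=4: rows 1, 3 → B takes values {H44, H20} — violation; A=2: rows 2, 4, 7 → B takes values {H44, H20} — violation; A=11: rows 5, 8 → B takes values {H20, H99} — violation — fails.
(iii) D -> C: D=F72: rows 1, 4, 6, 7, 8 → C takes values {43, 41, 48} — violation; D=F29: rows 2, 3 → C takes values {48, 43} — violation — fails.
None of the 3 dependencies hold.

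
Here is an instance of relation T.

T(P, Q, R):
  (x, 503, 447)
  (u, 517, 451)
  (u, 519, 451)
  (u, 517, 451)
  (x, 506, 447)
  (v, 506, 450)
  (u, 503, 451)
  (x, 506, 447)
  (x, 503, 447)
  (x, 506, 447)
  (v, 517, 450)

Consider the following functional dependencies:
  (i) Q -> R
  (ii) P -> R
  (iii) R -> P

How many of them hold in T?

(i) Q -> R: Q=503: 3 rows → R takes values {447, 451} — violation; Q=517: 3 rows → R takes values {451, 450} — violation; Q=506: 4 rows → R takes values {447, 450} — violation — fails.
(ii) P -> R: every LHS value maps to a single RHS value — holds.
(iii) R -> P: every LHS value maps to a single RHS value — holds.
2 of the 3 dependencies hold.

2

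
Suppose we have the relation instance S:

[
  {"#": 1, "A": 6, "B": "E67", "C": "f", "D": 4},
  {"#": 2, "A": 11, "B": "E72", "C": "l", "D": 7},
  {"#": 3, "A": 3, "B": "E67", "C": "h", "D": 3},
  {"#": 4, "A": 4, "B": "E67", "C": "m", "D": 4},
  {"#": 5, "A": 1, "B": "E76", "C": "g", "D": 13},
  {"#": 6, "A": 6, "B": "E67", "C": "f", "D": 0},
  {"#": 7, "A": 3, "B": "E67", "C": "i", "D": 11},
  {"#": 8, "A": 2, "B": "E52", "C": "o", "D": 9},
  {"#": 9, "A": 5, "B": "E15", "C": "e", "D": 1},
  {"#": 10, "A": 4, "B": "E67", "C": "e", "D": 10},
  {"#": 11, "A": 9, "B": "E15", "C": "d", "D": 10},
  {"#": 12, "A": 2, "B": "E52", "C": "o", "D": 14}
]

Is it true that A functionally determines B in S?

A=6: rows 1, 6 → B = E67, E67 ✓
A=11: row 2 → B = E72 ✓
A=3: rows 3, 7 → B = E67, E67 ✓
A=4: rows 4, 10 → B = E67, E67 ✓
A=1: row 5 → B = E76 ✓
A=2: rows 8, 12 → B = E52, E52 ✓
A=5: row 9 → B = E15 ✓
A=9: row 11 → B = E15 ✓
Every A value is associated with a single B value, so A -> B holds.

Yes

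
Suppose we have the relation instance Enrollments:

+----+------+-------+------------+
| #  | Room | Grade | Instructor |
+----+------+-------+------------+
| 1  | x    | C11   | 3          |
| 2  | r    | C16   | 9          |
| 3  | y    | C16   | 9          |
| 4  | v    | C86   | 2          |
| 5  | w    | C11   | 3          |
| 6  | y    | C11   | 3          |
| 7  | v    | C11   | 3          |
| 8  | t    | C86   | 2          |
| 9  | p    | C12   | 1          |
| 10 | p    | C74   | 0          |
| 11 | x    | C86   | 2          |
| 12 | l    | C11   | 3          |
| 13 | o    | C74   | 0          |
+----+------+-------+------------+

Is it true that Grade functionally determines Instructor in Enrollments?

Yes

Grade=C11: rows 1, 5, 6, 7, 12 → Instructor = 3, 3, 3, 3, 3 ✓
Grade=C16: rows 2, 3 → Instructor = 9, 9 ✓
Grade=C86: rows 4, 8, 11 → Instructor = 2, 2, 2 ✓
Grade=C12: row 9 → Instructor = 1 ✓
Grade=C74: rows 10, 13 → Instructor = 0, 0 ✓
Every Grade value is associated with a single Instructor value, so Grade → Instructor holds.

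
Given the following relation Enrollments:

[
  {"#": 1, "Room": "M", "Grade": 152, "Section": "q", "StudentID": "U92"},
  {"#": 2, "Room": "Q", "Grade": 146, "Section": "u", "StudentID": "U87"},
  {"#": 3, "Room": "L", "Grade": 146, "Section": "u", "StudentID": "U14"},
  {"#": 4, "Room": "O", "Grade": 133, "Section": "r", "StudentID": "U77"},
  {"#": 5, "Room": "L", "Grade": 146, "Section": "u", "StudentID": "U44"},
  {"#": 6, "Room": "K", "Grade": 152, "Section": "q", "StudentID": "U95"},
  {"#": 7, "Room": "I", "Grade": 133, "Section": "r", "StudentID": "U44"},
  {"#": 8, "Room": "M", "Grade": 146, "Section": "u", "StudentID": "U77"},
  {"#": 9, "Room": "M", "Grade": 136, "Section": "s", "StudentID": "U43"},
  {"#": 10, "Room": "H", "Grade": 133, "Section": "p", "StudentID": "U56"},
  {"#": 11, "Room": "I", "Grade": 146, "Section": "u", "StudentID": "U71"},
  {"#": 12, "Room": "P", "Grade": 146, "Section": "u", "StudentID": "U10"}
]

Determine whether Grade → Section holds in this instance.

Grade=152: rows 1, 6 → Section = q, q ✓
Grade=146: rows 2, 3, 5, 8, 11, 12 → Section = u, u, u, u, u, u ✓
Grade=133: rows 4, 7, 10 → Section takes values {r, p} — violation
Grade=136: row 9 → Section = s ✓
Two rows agree on Grade but differ on Section, so Grade → Section does not hold.

No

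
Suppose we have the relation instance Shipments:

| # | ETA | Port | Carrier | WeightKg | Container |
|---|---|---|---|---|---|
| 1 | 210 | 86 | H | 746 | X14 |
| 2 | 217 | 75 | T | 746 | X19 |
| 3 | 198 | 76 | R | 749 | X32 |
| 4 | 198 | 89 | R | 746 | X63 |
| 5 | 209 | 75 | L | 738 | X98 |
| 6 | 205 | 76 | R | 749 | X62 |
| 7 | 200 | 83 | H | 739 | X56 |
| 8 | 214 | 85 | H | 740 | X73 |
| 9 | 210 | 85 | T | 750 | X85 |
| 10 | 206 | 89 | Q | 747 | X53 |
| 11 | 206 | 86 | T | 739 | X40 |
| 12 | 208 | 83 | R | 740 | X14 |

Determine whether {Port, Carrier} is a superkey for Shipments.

No

Rows 3 and 6 have the same {Port, Carrier} value (Port=76, Carrier=R) but are distinct tuples, so {Port, Carrier} does not determine every attribute — not a superkey.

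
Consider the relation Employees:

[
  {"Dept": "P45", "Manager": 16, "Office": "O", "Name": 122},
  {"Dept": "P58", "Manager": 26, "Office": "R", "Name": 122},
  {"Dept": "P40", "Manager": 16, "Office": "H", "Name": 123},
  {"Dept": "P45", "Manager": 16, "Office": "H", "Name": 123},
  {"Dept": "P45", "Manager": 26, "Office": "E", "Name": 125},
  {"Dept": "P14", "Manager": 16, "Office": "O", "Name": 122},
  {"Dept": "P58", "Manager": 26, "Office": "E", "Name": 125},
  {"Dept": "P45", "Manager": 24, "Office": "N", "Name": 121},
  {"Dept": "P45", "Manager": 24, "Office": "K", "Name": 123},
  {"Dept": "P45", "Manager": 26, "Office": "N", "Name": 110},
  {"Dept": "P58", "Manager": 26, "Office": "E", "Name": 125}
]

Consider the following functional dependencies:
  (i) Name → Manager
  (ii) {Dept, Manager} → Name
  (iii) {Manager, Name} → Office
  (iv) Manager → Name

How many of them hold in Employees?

(i) Name → Manager: Name=122: 3 rows → Manager takes values {16, 26} — violation; Name=123: 3 rows → Manager takes values {16, 24} — violation — fails.
(ii) {Dept, Manager} → Name: (Dept=P45, Manager=16): 2 rows → Name takes values {122, 123} — violation; (Dept=P58, Manager=26): 3 rows → Name takes values {122, 125} — violation; (Dept=P45, Manager=26): 2 rows → Name takes values {125, 110} — violation; (Dept=P45, Manager=24): 2 rows → Name takes values {121, 123} — violation — fails.
(iii) {Manager, Name} → Office: every LHS value maps to a single RHS value — holds.
(iv) Manager → Name: Manager=16: 4 rows → Name takes values {122, 123} — violation; Manager=26: 5 rows → Name takes values {122, 125, 110} — violation; Manager=24: 2 rows → Name takes values {121, 123} — violation — fails.
1 of the 4 dependencies holds.

1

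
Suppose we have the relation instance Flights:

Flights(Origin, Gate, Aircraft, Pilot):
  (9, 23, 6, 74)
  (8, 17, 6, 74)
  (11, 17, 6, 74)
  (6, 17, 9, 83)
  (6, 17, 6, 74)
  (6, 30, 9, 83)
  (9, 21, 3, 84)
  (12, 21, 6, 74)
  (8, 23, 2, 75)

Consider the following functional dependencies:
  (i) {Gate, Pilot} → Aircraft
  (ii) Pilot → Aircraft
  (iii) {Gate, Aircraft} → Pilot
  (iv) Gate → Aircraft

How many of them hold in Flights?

(i) {Gate, Pilot} → Aircraft: every LHS value maps to a single RHS value — holds.
(ii) Pilot → Aircraft: every LHS value maps to a single RHS value — holds.
(iii) {Gate, Aircraft} → Pilot: every LHS value maps to a single RHS value — holds.
(iv) Gate → Aircraft: Gate=23: 2 rows → Aircraft takes values {6, 2} — violation; Gate=17: 4 rows → Aircraft takes values {6, 9} — violation; Gate=21: 2 rows → Aircraft takes values {3, 6} — violation — fails.
3 of the 4 dependencies hold.

3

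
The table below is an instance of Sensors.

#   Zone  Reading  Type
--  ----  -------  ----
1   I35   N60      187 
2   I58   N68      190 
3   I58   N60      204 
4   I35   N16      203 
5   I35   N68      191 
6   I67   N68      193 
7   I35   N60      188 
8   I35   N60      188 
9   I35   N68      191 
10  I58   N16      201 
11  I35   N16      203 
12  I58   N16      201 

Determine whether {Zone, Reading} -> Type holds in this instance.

(Zone=I35, Reading=N60): rows 1, 7, 8 → Type takes values {187, 188} — violation
(Zone=I58, Reading=N68): row 2 → Type = 190 ✓
(Zone=I58, Reading=N60): row 3 → Type = 204 ✓
(Zone=I35, Reading=N16): rows 4, 11 → Type = 203, 203 ✓
(Zone=I35, Reading=N68): rows 5, 9 → Type = 191, 191 ✓
(Zone=I67, Reading=N68): row 6 → Type = 193 ✓
(Zone=I58, Reading=N16): rows 10, 12 → Type = 201, 201 ✓
Two rows agree on {Zone, Reading} but differ on Type, so {Zone, Reading} -> Type does not hold.

No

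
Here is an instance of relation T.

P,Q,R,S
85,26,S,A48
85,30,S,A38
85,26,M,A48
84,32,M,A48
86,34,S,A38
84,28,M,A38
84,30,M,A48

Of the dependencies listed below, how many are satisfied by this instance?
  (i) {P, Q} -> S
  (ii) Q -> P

1

(i) {P, Q} -> S: every LHS value maps to a single RHS value — holds.
(ii) Q -> P: Q=30: 2 rows → P takes values {85, 84} — violation — fails.
1 of the 2 dependencies holds.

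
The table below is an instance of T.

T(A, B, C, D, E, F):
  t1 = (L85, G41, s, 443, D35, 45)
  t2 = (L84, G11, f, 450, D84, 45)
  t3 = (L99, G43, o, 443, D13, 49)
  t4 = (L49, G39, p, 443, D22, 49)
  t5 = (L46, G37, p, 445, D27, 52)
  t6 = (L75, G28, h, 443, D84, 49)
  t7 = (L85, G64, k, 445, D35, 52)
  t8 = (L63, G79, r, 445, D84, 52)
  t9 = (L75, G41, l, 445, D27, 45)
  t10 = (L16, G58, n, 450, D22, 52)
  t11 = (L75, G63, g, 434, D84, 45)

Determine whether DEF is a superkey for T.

Yes

All 11 rows have distinct DEF values, so DEF → (all attributes) holds and DEF is a superkey.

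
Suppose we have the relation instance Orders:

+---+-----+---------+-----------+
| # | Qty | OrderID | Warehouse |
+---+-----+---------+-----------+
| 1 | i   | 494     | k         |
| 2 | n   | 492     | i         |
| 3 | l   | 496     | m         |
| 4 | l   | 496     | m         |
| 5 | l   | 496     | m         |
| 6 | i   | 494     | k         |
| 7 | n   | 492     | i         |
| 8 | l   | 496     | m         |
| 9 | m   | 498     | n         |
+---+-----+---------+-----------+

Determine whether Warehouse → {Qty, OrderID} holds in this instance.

Warehouse=k: rows 1, 6 → {Qty,OrderID} = (i, 494), (i, 494) ✓
Warehouse=i: rows 2, 7 → {Qty,OrderID} = (n, 492), (n, 492) ✓
Warehouse=m: rows 3, 4, 5, 8 → {Qty,OrderID} = (l, 496), (l, 496), (l, 496), (l, 496) ✓
Warehouse=n: row 9 → {Qty,OrderID} = (m, 498) ✓
Every Warehouse value is associated with a single {Qty, OrderID} value, so Warehouse → {Qty, OrderID} holds.

Yes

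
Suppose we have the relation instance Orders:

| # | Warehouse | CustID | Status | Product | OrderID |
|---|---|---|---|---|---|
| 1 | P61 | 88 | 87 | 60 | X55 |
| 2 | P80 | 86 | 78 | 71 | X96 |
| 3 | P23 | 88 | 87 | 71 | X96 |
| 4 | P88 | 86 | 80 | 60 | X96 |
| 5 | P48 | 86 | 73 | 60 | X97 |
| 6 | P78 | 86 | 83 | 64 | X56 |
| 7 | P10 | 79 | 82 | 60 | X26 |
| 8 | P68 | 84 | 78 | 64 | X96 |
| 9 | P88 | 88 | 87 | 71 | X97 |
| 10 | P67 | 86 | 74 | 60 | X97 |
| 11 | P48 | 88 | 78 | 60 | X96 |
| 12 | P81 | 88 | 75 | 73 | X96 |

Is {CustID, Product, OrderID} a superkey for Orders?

Rows 5 and 10 have the same {CustID, Product, OrderID} value (CustID=86, Product=60, OrderID=X97) but are distinct tuples, so {CustID, Product, OrderID} does not determine every attribute — not a superkey.

No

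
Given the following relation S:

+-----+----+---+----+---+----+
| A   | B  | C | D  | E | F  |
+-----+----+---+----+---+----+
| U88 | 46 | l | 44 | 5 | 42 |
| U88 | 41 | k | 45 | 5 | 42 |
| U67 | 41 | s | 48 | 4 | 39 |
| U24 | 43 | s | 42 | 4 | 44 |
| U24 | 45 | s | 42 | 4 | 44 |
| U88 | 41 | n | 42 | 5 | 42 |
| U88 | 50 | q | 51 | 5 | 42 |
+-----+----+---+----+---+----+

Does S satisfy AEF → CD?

No

(A=U88, E=5, F=42): 4 rows → {C,D} takes values {(l, 44), (k, 45), (n, 42), (q, 51)} — violation
(A=U67, E=4, F=39): 1 row → {C,D} = (s, 48) ✓
(A=U24, E=4, F=44): 2 rows → {C,D} = (s, 42), (s, 42) ✓
Two rows agree on AEF but differ on CD, so AEF → CD does not hold.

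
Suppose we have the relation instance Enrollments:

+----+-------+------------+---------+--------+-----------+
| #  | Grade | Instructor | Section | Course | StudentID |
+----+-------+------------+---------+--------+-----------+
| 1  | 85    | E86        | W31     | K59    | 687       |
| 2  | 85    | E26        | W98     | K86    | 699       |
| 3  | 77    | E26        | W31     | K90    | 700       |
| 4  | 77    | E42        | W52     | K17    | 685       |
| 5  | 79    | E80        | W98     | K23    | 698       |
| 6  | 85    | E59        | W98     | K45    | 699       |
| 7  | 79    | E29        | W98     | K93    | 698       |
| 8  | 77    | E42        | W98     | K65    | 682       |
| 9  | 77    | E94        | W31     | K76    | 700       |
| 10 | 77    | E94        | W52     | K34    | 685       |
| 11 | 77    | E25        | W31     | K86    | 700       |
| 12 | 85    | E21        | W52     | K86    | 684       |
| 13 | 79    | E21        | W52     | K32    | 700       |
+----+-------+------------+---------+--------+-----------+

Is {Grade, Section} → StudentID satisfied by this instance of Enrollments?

(Grade=85, Section=W31): row 1 → StudentID = 687 ✓
(Grade=85, Section=W98): rows 2, 6 → StudentID = 699, 699 ✓
(Grade=77, Section=W31): rows 3, 9, 11 → StudentID = 700, 700, 700 ✓
(Grade=77, Section=W52): rows 4, 10 → StudentID = 685, 685 ✓
(Grade=79, Section=W98): rows 5, 7 → StudentID = 698, 698 ✓
(Grade=77, Section=W98): row 8 → StudentID = 682 ✓
(Grade=85, Section=W52): row 12 → StudentID = 684 ✓
(Grade=79, Section=W52): row 13 → StudentID = 700 ✓
Every {Grade, Section} value is associated with a single StudentID value, so {Grade, Section} → StudentID holds.

Yes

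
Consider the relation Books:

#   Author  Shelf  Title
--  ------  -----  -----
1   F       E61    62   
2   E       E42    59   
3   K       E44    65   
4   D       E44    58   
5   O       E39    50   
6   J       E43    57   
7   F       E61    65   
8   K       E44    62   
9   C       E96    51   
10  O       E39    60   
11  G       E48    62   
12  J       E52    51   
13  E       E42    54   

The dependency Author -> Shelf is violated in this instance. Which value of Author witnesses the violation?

Author=F: rows 1, 7 → Shelf = E61, E61 ✓
Author=E: rows 2, 13 → Shelf = E42, E42 ✓
Author=K: rows 3, 8 → Shelf = E44, E44 ✓
Author=D: row 4 → Shelf = E44 ✓
Author=O: rows 5, 10 → Shelf = E39, E39 ✓
Author=J: rows 6, 12 → Shelf takes values {E43, E52} — violation
Author=C: row 9 → Shelf = E96 ✓
Author=G: row 11 → Shelf = E48 ✓
The only Author value with inconsistent Shelf is Author=J.

J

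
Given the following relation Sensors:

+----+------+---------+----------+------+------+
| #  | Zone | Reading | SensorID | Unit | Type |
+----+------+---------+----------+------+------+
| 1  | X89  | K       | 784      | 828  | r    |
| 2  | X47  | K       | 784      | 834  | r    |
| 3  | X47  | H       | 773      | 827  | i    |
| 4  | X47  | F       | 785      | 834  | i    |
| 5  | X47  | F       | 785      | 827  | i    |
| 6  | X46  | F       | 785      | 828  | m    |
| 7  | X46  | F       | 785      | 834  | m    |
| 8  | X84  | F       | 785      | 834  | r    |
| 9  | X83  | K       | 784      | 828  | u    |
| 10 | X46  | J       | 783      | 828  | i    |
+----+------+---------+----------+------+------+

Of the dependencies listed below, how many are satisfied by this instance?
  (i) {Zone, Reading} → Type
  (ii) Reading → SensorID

(i) {Zone, Reading} → Type: every LHS value maps to a single RHS value — holds.
(ii) Reading → SensorID: every LHS value maps to a single RHS value — holds.
2 of the 2 dependencies hold.

2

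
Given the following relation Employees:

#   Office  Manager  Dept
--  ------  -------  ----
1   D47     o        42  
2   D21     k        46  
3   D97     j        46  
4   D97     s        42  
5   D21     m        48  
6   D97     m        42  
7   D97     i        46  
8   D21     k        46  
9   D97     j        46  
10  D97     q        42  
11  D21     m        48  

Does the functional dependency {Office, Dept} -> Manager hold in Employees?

(Office=D47, Dept=42): row 1 → Manager = o ✓
(Office=D21, Dept=46): rows 2, 8 → Manager = k, k ✓
(Office=D97, Dept=46): rows 3, 7, 9 → Manager takes values {j, i} — violation
(Office=D97, Dept=42): rows 4, 6, 10 → Manager takes values {s, m, q} — violation
(Office=D21, Dept=48): rows 5, 11 → Manager = m, m ✓
Two rows agree on {Office, Dept} but differ on Manager, so {Office, Dept} -> Manager does not hold.

No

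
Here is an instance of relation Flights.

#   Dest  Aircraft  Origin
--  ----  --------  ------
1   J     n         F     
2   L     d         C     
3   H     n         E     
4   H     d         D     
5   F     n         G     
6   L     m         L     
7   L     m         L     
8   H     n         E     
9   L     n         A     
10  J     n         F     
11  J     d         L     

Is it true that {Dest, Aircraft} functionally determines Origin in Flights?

(Dest=J, Aircraft=n): rows 1, 10 → Origin = F, F ✓
(Dest=L, Aircraft=d): row 2 → Origin = C ✓
(Dest=H, Aircraft=n): rows 3, 8 → Origin = E, E ✓
(Dest=H, Aircraft=d): row 4 → Origin = D ✓
(Dest=F, Aircraft=n): row 5 → Origin = G ✓
(Dest=L, Aircraft=m): rows 6, 7 → Origin = L, L ✓
(Dest=L, Aircraft=n): row 9 → Origin = A ✓
(Dest=J, Aircraft=d): row 11 → Origin = L ✓
Every {Dest, Aircraft} value is associated with a single Origin value, so {Dest, Aircraft} → Origin holds.

Yes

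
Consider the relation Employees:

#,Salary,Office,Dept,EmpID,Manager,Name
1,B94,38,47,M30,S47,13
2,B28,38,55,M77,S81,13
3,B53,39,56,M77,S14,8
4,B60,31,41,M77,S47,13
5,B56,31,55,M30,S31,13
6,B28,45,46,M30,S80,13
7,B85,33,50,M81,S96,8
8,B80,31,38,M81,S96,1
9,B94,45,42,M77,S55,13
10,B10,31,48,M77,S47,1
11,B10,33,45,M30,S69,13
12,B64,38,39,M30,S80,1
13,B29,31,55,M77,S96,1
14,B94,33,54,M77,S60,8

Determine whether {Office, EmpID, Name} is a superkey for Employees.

No

Rows 10 and 13 have the same {Office, EmpID, Name} value (Office=31, EmpID=M77, Name=1) but are distinct tuples, so {Office, EmpID, Name} does not determine every attribute — not a superkey.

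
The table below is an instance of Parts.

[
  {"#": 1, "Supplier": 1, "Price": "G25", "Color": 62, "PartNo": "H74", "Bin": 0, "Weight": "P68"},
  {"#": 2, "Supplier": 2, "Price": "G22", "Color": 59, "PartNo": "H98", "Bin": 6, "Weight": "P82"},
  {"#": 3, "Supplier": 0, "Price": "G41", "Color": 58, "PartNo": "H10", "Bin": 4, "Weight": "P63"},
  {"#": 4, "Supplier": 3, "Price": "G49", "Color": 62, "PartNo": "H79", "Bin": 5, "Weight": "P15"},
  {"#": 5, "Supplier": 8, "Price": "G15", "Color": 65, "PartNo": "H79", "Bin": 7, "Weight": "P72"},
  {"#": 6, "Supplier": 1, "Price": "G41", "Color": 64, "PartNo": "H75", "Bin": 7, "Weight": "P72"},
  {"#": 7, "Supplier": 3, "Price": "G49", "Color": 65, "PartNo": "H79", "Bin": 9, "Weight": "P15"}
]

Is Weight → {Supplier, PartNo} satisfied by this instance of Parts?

Weight=P68: row 1 → {Supplier,PartNo} = (1, H74) ✓
Weight=P82: row 2 → {Supplier,PartNo} = (2, H98) ✓
Weight=P63: row 3 → {Supplier,PartNo} = (0, H10) ✓
Weight=P15: rows 4, 7 → {Supplier,PartNo} = (3, H79), (3, H79) ✓
Weight=P72: rows 5, 6 → {Supplier,PartNo} takes values {(8, H79), (1, H75)} — violation
Two rows agree on Weight but differ on {Supplier, PartNo}, so Weight → {Supplier, PartNo} does not hold.

No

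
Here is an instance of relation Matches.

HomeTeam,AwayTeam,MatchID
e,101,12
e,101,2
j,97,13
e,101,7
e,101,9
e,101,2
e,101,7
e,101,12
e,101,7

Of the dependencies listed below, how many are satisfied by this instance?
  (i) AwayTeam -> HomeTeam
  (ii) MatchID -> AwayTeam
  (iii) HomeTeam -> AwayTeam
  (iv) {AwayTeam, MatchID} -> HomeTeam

4

(i) AwayTeam -> HomeTeam: every LHS value maps to a single RHS value — holds.
(ii) MatchID -> AwayTeam: every LHS value maps to a single RHS value — holds.
(iii) HomeTeam -> AwayTeam: every LHS value maps to a single RHS value — holds.
(iv) {AwayTeam, MatchID} -> HomeTeam: every LHS value maps to a single RHS value — holds.
4 of the 4 dependencies hold.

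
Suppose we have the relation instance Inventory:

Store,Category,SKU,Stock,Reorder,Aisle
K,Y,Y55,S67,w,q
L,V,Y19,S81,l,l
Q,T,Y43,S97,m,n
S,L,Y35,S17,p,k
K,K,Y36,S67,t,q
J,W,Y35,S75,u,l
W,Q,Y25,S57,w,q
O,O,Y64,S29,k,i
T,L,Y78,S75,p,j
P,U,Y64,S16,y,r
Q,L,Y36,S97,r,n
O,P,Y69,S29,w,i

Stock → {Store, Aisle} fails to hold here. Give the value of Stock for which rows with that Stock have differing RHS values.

S75

Stock=S67: 2 rows → {Store,Aisle} = (K, q), (K, q) ✓
Stock=S81: 1 row → {Store,Aisle} = (L, l) ✓
Stock=S97: 2 rows → {Store,Aisle} = (Q, n), (Q, n) ✓
Stock=S17: 1 row → {Store,Aisle} = (S, k) ✓
Stock=S75: 2 rows → {Store,Aisle} takes values {(J, l), (T, j)} — violation
Stock=S57: 1 row → {Store,Aisle} = (W, q) ✓
Stock=S29: 2 rows → {Store,Aisle} = (O, i), (O, i) ✓
Stock=S16: 1 row → {Store,Aisle} = (P, r) ✓
The only Stock value with inconsistent RHS is Stock=S75.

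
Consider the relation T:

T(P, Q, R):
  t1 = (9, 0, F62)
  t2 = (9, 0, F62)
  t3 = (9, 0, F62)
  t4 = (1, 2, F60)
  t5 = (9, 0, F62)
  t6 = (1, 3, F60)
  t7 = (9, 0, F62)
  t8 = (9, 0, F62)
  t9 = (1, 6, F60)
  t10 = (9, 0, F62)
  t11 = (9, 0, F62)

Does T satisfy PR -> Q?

(P=9, R=F62): rows 1, 2, 3, 5, 7, 8, 10, 11 → Q = 0, 0, 0, 0, 0, 0, 0, 0 ✓
(P=1, R=F60): rows 4, 6, 9 → Q takes values {2, 3, 6} — violation
Two rows agree on PR but differ on Q, so PR -> Q does not hold.

No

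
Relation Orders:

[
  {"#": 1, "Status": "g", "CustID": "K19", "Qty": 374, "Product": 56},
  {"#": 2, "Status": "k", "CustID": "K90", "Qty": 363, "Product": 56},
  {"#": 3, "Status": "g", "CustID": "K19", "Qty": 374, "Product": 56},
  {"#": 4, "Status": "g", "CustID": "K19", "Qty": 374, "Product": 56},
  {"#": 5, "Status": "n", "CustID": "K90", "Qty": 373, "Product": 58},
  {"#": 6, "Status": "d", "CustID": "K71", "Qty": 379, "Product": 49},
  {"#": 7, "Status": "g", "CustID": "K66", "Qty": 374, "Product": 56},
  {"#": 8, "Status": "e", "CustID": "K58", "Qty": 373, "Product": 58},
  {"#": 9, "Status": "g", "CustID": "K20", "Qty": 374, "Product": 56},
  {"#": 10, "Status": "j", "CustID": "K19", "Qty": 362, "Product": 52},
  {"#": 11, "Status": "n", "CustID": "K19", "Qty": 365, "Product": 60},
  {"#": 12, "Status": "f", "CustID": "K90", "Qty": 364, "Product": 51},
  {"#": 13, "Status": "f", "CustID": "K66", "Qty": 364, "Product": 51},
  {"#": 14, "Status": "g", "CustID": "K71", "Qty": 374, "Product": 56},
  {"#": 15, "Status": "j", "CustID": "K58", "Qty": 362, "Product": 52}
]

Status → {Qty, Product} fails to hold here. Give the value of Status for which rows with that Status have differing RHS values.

n

Status=g: rows 1, 3, 4, 7, 9, 14 → {Qty,Product} = (374, 56), (374, 56), (374, 56), (374, 56), (374, 56), (374, 56) ✓
Status=k: row 2 → {Qty,Product} = (363, 56) ✓
Status=n: rows 5, 11 → {Qty,Product} takes values {(373, 58), (365, 60)} — violation
Status=d: row 6 → {Qty,Product} = (379, 49) ✓
Status=e: row 8 → {Qty,Product} = (373, 58) ✓
Status=j: rows 10, 15 → {Qty,Product} = (362, 52), (362, 52) ✓
Status=f: rows 12, 13 → {Qty,Product} = (364, 51), (364, 51) ✓
The only Status value with inconsistent RHS is Status=n.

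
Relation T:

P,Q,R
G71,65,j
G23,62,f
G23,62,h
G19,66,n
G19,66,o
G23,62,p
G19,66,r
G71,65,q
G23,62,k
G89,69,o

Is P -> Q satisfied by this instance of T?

Yes

P=G71: 2 rows → Q = 65, 65 ✓
P=G23: 4 rows → Q = 62, 62, 62, 62 ✓
P=G19: 3 rows → Q = 66, 66, 66 ✓
P=G89: 1 row → Q = 69 ✓
Every P value is associated with a single Q value, so P -> Q holds.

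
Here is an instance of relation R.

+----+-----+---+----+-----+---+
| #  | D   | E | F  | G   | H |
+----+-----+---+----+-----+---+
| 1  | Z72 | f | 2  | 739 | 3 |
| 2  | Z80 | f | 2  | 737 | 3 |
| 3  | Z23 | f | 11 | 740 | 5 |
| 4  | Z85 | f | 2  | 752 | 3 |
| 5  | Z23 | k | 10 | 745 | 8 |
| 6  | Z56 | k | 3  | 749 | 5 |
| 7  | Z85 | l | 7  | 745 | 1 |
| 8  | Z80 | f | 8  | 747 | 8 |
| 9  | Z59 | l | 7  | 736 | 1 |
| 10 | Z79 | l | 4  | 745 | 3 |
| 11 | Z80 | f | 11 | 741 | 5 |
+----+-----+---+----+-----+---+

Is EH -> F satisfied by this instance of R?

Yes

(E=f, H=3): rows 1, 2, 4 → F = 2, 2, 2 ✓
(E=f, H=5): rows 3, 11 → F = 11, 11 ✓
(E=k, H=8): row 5 → F = 10 ✓
(E=k, H=5): row 6 → F = 3 ✓
(E=l, H=1): rows 7, 9 → F = 7, 7 ✓
(E=f, H=8): row 8 → F = 8 ✓
(E=l, H=3): row 10 → F = 4 ✓
Every EH value is associated with a single F value, so EH -> F holds.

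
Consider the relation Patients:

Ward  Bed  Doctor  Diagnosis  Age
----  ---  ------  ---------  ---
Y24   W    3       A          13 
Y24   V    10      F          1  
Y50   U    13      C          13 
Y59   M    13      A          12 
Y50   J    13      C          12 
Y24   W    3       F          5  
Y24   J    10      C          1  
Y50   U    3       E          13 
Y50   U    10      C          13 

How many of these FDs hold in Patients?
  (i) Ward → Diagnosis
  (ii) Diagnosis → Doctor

(i) Ward → Diagnosis: Ward=Y24: 4 rows → Diagnosis takes values {A, F, C} — violation; Ward=Y50: 4 rows → Diagnosis takes values {C, E} — violation — fails.
(ii) Diagnosis → Doctor: Diagnosis=A: 2 rows → Doctor takes values {3, 13} — violation; Diagnosis=F: 2 rows → Doctor takes values {10, 3} — violation; Diagnosis=C: 4 rows → Doctor takes values {13, 10} — violation — fails.
None of the 2 dependencies hold.

0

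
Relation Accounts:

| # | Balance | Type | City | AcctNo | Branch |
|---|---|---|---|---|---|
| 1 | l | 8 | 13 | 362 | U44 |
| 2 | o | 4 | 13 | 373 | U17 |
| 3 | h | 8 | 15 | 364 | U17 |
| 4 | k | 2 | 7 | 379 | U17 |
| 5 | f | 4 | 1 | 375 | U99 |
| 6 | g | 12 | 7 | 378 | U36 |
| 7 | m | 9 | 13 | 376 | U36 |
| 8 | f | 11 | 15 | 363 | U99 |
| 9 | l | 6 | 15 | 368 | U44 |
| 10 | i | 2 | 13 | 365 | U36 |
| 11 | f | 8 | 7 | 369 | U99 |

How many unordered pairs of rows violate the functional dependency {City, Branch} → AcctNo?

(City=13, Branch=U36): violating pairs (7,10) — 1 pair.

1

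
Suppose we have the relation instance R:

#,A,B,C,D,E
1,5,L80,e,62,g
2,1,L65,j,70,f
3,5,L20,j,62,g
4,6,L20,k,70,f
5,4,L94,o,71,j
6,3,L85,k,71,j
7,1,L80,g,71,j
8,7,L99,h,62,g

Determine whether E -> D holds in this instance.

Yes

E=g: rows 1, 3, 8 → D = 62, 62, 62 ✓
E=f: rows 2, 4 → D = 70, 70 ✓
E=j: rows 5, 6, 7 → D = 71, 71, 71 ✓
Every E value is associated with a single D value, so E -> D holds.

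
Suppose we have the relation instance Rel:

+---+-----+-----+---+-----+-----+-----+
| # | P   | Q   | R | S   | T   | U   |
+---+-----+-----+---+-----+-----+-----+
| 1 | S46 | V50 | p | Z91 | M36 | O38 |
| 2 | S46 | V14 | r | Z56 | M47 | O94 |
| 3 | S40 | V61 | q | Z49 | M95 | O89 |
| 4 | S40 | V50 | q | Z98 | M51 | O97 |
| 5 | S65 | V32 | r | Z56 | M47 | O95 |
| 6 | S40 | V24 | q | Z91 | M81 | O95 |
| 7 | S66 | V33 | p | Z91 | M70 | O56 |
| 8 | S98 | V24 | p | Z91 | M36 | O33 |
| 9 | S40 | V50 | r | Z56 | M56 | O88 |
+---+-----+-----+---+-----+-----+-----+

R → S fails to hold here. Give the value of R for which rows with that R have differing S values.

R=p: rows 1, 7, 8 → S = Z91, Z91, Z91 ✓
R=r: rows 2, 5, 9 → S = Z56, Z56, Z56 ✓
R=q: rows 3, 4, 6 → S takes values {Z49, Z98, Z91} — violation
The only R value with inconsistent S is R=q.

q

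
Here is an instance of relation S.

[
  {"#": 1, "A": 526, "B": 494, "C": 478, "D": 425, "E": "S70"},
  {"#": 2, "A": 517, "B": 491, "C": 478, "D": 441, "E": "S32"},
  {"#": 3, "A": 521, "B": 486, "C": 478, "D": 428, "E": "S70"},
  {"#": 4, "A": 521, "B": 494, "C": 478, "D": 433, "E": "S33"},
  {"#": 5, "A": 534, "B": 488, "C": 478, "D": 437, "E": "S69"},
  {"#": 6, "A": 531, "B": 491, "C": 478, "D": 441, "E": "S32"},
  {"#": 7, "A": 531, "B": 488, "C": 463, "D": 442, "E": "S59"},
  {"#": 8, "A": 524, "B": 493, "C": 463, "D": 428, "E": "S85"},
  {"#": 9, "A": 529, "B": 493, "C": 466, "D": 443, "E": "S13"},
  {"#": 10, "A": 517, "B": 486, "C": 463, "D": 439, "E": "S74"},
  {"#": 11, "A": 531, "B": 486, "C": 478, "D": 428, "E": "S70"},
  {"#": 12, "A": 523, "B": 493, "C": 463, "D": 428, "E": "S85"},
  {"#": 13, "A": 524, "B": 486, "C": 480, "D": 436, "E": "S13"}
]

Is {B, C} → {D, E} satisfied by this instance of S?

(B=494, C=478): rows 1, 4 → {D,E} takes values {(425, S70), (433, S33)} — violation
(B=491, C=478): rows 2, 6 → {D,E} = (441, S32), (441, S32) ✓
(B=486, C=478): rows 3, 11 → {D,E} = (428, S70), (428, S70) ✓
(B=488, C=478): row 5 → {D,E} = (437, S69) ✓
(B=488, C=463): row 7 → {D,E} = (442, S59) ✓
(B=493, C=463): rows 8, 12 → {D,E} = (428, S85), (428, S85) ✓
(B=493, C=466): row 9 → {D,E} = (443, S13) ✓
(B=486, C=463): row 10 → {D,E} = (439, S74) ✓
(B=486, C=480): row 13 → {D,E} = (436, S13) ✓
Two rows agree on {B, C} but differ on {D, E}, so {B, C} → {D, E} does not hold.

No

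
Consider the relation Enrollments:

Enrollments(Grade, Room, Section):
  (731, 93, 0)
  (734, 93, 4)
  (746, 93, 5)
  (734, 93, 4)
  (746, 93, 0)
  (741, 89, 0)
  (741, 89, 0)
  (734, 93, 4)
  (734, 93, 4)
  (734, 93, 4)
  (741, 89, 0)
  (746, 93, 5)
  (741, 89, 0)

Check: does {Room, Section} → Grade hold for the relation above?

(Room=93, Section=0): 2 rows → Grade takes values {731, 746} — violation
(Room=93, Section=4): 5 rows → Grade = 734, 734, 734, 734, 734 ✓
(Room=93, Section=5): 2 rows → Grade = 746, 746 ✓
(Room=89, Section=0): 4 rows → Grade = 741, 741, 741, 741 ✓
Two rows agree on {Room, Section} but differ on Grade, so {Room, Section} → Grade does not hold.

No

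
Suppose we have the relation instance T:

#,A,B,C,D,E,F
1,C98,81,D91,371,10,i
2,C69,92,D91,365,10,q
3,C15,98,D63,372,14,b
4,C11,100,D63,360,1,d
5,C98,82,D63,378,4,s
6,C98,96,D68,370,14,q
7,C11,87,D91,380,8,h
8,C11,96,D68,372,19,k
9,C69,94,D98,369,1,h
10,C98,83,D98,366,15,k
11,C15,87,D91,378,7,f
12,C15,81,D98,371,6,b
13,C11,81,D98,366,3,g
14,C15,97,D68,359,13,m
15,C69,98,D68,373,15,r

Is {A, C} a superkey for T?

Yes

All 15 rows have distinct {A, C} values, so {A, C} → (all attributes) holds and {A, C} is a superkey.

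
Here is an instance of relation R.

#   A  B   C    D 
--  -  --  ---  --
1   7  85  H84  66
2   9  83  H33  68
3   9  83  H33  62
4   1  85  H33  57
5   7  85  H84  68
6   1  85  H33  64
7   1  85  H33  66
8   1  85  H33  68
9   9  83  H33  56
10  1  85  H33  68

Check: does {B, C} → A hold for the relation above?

(B=85, C=H84): rows 1, 5 → A = 7, 7 ✓
(B=83, C=H33): rows 2, 3, 9 → A = 9, 9, 9 ✓
(B=85, C=H33): rows 4, 6, 7, 8, 10 → A = 1, 1, 1, 1, 1 ✓
Every {B, C} value is associated with a single A value, so {B, C} → A holds.

Yes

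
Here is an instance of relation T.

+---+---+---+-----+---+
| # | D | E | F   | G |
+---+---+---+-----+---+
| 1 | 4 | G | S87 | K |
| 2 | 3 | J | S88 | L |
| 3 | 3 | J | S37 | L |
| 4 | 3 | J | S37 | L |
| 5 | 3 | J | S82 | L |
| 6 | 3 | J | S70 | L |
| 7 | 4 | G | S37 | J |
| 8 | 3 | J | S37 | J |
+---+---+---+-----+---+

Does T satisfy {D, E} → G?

(D=4, E=G): rows 1, 7 → G takes values {K, J} — violation
(D=3, E=J): rows 2, 3, 4, 5, 6, 8 → G takes values {L, J} — violation
Two rows agree on {D, E} but differ on G, so {D, E} → G does not hold.

No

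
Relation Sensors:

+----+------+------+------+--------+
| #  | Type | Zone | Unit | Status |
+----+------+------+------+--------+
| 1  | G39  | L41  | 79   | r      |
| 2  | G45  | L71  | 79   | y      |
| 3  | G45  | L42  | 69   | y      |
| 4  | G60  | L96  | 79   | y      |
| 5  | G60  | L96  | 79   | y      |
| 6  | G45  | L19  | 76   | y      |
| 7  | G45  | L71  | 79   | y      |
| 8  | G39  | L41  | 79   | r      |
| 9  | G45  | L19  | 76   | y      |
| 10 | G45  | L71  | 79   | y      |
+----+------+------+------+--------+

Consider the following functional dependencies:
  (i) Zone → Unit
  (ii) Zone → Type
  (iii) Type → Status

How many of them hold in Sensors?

(i) Zone → Unit: every LHS value maps to a single RHS value — holds.
(ii) Zone → Type: every LHS value maps to a single RHS value — holds.
(iii) Type → Status: every LHS value maps to a single RHS value — holds.
3 of the 3 dependencies hold.

3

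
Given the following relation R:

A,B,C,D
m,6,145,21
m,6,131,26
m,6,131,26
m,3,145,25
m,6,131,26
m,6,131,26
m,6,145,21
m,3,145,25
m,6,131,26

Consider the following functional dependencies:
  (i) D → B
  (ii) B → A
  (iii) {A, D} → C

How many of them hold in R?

3

(i) D → B: every LHS value maps to a single RHS value — holds.
(ii) B → A: every LHS value maps to a single RHS value — holds.
(iii) {A, D} → C: every LHS value maps to a single RHS value — holds.
3 of the 3 dependencies hold.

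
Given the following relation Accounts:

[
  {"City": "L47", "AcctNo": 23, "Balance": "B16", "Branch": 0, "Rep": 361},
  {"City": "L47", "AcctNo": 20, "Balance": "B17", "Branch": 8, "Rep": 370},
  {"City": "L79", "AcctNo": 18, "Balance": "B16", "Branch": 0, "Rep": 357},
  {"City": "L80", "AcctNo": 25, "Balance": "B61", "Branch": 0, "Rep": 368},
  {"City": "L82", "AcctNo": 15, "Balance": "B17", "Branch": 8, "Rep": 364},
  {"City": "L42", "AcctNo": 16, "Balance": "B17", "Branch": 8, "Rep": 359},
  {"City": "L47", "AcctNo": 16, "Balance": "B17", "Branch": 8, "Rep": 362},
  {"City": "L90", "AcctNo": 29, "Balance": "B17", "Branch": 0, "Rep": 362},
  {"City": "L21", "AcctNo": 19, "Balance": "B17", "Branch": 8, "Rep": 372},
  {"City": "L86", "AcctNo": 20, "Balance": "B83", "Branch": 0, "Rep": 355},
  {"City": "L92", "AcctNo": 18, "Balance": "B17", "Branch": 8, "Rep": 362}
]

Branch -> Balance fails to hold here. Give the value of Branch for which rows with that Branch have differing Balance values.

0

Branch=0: 5 rows → Balance takes values {B16, B61, B17, B83} — violation
Branch=8: 6 rows → Balance = B17, B17, B17, B17, B17, B17 ✓
The only Branch value with inconsistent Balance is Branch=0.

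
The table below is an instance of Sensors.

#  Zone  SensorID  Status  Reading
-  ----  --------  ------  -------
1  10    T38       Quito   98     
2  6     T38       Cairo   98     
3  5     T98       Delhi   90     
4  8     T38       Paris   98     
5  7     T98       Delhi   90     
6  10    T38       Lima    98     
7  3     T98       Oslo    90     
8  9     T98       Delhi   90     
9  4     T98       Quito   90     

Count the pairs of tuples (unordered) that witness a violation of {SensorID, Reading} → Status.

13

(SensorID=T38, Reading=98): violating pairs (1,2), (1,4), (1,6), (2,4), (2,6), (4,6) — 6 pairs.
(SensorID=T98, Reading=90): violating pairs (3,7), (3,9), (5,7), (5,9), (7,8), (7,9), (8,9) — 7 pairs.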